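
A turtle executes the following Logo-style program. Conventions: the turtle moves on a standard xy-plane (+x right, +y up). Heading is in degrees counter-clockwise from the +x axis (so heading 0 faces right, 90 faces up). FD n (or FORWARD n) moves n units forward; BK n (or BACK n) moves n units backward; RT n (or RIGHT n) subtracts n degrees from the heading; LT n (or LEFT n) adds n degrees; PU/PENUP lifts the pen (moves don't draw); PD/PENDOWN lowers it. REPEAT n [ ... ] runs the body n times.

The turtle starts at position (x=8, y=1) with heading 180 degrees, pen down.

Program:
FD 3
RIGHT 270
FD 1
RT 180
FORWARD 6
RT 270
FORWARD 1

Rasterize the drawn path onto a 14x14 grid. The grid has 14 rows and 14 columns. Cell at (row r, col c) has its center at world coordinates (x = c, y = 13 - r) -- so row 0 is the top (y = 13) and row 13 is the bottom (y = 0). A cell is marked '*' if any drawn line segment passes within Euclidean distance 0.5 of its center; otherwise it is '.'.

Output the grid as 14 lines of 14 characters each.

Answer: ..............
..............
..............
..............
..............
..............
..............
....**........
.....*........
.....*........
.....*........
.....*........
.....****.....
.....*........

Derivation:
Segment 0: (8,1) -> (5,1)
Segment 1: (5,1) -> (5,0)
Segment 2: (5,0) -> (5,6)
Segment 3: (5,6) -> (4,6)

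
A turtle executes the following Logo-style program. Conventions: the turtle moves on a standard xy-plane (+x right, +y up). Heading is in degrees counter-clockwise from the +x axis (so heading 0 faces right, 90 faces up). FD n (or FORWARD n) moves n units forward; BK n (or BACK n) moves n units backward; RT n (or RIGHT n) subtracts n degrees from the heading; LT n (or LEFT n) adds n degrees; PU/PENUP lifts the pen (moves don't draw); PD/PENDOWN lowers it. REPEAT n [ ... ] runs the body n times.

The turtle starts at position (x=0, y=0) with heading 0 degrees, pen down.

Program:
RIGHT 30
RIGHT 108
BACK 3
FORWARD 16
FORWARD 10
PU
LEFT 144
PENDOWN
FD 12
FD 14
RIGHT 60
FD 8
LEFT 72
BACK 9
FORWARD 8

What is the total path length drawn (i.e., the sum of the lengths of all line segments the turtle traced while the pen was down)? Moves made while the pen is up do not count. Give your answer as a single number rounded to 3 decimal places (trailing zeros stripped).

Executing turtle program step by step:
Start: pos=(0,0), heading=0, pen down
RT 30: heading 0 -> 330
RT 108: heading 330 -> 222
BK 3: (0,0) -> (2.229,2.007) [heading=222, draw]
FD 16: (2.229,2.007) -> (-9.661,-8.699) [heading=222, draw]
FD 10: (-9.661,-8.699) -> (-17.092,-15.39) [heading=222, draw]
PU: pen up
LT 144: heading 222 -> 6
PD: pen down
FD 12: (-17.092,-15.39) -> (-5.158,-14.136) [heading=6, draw]
FD 14: (-5.158,-14.136) -> (8.765,-12.672) [heading=6, draw]
RT 60: heading 6 -> 306
FD 8: (8.765,-12.672) -> (13.468,-19.144) [heading=306, draw]
LT 72: heading 306 -> 18
BK 9: (13.468,-19.144) -> (4.908,-21.926) [heading=18, draw]
FD 8: (4.908,-21.926) -> (12.516,-19.453) [heading=18, draw]
Final: pos=(12.516,-19.453), heading=18, 8 segment(s) drawn

Segment lengths:
  seg 1: (0,0) -> (2.229,2.007), length = 3
  seg 2: (2.229,2.007) -> (-9.661,-8.699), length = 16
  seg 3: (-9.661,-8.699) -> (-17.092,-15.39), length = 10
  seg 4: (-17.092,-15.39) -> (-5.158,-14.136), length = 12
  seg 5: (-5.158,-14.136) -> (8.765,-12.672), length = 14
  seg 6: (8.765,-12.672) -> (13.468,-19.144), length = 8
  seg 7: (13.468,-19.144) -> (4.908,-21.926), length = 9
  seg 8: (4.908,-21.926) -> (12.516,-19.453), length = 8
Total = 80

Answer: 80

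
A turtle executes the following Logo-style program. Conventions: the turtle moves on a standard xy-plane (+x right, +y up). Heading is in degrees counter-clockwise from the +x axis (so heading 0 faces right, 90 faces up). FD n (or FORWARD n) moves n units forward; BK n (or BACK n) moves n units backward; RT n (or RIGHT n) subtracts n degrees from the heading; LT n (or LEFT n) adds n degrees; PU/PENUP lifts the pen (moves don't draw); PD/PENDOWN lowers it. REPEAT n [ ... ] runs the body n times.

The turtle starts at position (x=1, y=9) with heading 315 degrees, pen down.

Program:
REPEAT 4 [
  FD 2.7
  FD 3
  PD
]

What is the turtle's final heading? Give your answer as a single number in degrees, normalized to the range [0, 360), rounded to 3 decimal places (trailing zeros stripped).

Answer: 315

Derivation:
Executing turtle program step by step:
Start: pos=(1,9), heading=315, pen down
REPEAT 4 [
  -- iteration 1/4 --
  FD 2.7: (1,9) -> (2.909,7.091) [heading=315, draw]
  FD 3: (2.909,7.091) -> (5.031,4.969) [heading=315, draw]
  PD: pen down
  -- iteration 2/4 --
  FD 2.7: (5.031,4.969) -> (6.94,3.06) [heading=315, draw]
  FD 3: (6.94,3.06) -> (9.061,0.939) [heading=315, draw]
  PD: pen down
  -- iteration 3/4 --
  FD 2.7: (9.061,0.939) -> (10.97,-0.97) [heading=315, draw]
  FD 3: (10.97,-0.97) -> (13.092,-3.092) [heading=315, draw]
  PD: pen down
  -- iteration 4/4 --
  FD 2.7: (13.092,-3.092) -> (15.001,-5.001) [heading=315, draw]
  FD 3: (15.001,-5.001) -> (17.122,-7.122) [heading=315, draw]
  PD: pen down
]
Final: pos=(17.122,-7.122), heading=315, 8 segment(s) drawn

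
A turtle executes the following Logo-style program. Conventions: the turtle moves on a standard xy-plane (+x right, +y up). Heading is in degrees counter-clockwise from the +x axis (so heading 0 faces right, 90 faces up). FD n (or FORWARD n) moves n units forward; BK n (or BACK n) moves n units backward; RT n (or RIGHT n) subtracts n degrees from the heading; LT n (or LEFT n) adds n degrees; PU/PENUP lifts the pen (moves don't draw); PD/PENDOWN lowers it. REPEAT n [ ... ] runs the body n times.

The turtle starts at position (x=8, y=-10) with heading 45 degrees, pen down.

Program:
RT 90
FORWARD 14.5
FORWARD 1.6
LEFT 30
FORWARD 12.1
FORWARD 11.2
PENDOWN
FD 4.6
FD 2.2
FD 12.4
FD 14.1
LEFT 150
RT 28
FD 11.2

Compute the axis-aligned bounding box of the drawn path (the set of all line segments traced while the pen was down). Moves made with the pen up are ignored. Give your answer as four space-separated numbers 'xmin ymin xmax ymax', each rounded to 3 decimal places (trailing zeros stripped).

Answer: 8 -36.034 74.056 -10

Derivation:
Executing turtle program step by step:
Start: pos=(8,-10), heading=45, pen down
RT 90: heading 45 -> 315
FD 14.5: (8,-10) -> (18.253,-20.253) [heading=315, draw]
FD 1.6: (18.253,-20.253) -> (19.384,-21.384) [heading=315, draw]
LT 30: heading 315 -> 345
FD 12.1: (19.384,-21.384) -> (31.072,-24.516) [heading=345, draw]
FD 11.2: (31.072,-24.516) -> (41.89,-27.415) [heading=345, draw]
PD: pen down
FD 4.6: (41.89,-27.415) -> (46.334,-28.605) [heading=345, draw]
FD 2.2: (46.334,-28.605) -> (48.459,-29.175) [heading=345, draw]
FD 12.4: (48.459,-29.175) -> (60.436,-32.384) [heading=345, draw]
FD 14.1: (60.436,-32.384) -> (74.056,-36.034) [heading=345, draw]
LT 150: heading 345 -> 135
RT 28: heading 135 -> 107
FD 11.2: (74.056,-36.034) -> (70.781,-25.323) [heading=107, draw]
Final: pos=(70.781,-25.323), heading=107, 9 segment(s) drawn

Segment endpoints: x in {8, 18.253, 19.384, 31.072, 41.89, 46.334, 48.459, 60.436, 70.781, 74.056}, y in {-36.034, -32.384, -29.175, -28.605, -27.415, -25.323, -24.516, -21.384, -20.253, -10}
xmin=8, ymin=-36.034, xmax=74.056, ymax=-10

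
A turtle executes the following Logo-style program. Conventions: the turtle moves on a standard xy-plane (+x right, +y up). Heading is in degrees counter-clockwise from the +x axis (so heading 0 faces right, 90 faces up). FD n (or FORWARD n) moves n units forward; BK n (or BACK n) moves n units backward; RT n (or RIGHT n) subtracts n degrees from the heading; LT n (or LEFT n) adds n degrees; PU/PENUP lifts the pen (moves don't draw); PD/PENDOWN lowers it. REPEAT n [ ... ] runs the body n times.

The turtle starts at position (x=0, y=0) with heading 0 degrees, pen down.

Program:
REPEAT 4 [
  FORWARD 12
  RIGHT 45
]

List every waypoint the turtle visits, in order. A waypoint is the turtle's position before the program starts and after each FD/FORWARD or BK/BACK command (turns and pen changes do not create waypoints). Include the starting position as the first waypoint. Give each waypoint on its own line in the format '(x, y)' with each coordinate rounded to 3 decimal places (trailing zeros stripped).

Executing turtle program step by step:
Start: pos=(0,0), heading=0, pen down
REPEAT 4 [
  -- iteration 1/4 --
  FD 12: (0,0) -> (12,0) [heading=0, draw]
  RT 45: heading 0 -> 315
  -- iteration 2/4 --
  FD 12: (12,0) -> (20.485,-8.485) [heading=315, draw]
  RT 45: heading 315 -> 270
  -- iteration 3/4 --
  FD 12: (20.485,-8.485) -> (20.485,-20.485) [heading=270, draw]
  RT 45: heading 270 -> 225
  -- iteration 4/4 --
  FD 12: (20.485,-20.485) -> (12,-28.971) [heading=225, draw]
  RT 45: heading 225 -> 180
]
Final: pos=(12,-28.971), heading=180, 4 segment(s) drawn
Waypoints (5 total):
(0, 0)
(12, 0)
(20.485, -8.485)
(20.485, -20.485)
(12, -28.971)

Answer: (0, 0)
(12, 0)
(20.485, -8.485)
(20.485, -20.485)
(12, -28.971)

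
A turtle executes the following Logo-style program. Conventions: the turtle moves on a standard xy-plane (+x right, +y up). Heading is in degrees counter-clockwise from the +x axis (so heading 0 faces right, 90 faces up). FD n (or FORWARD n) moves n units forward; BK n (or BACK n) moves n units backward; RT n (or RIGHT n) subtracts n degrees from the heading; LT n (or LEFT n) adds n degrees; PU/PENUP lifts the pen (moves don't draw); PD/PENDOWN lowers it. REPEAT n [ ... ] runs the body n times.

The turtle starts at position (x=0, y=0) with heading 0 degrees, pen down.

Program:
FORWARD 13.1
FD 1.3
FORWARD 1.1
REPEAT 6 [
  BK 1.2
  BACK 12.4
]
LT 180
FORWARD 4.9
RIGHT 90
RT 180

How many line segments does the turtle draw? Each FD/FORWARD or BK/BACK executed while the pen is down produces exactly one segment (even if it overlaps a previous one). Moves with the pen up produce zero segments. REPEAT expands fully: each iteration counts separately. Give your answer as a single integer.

Executing turtle program step by step:
Start: pos=(0,0), heading=0, pen down
FD 13.1: (0,0) -> (13.1,0) [heading=0, draw]
FD 1.3: (13.1,0) -> (14.4,0) [heading=0, draw]
FD 1.1: (14.4,0) -> (15.5,0) [heading=0, draw]
REPEAT 6 [
  -- iteration 1/6 --
  BK 1.2: (15.5,0) -> (14.3,0) [heading=0, draw]
  BK 12.4: (14.3,0) -> (1.9,0) [heading=0, draw]
  -- iteration 2/6 --
  BK 1.2: (1.9,0) -> (0.7,0) [heading=0, draw]
  BK 12.4: (0.7,0) -> (-11.7,0) [heading=0, draw]
  -- iteration 3/6 --
  BK 1.2: (-11.7,0) -> (-12.9,0) [heading=0, draw]
  BK 12.4: (-12.9,0) -> (-25.3,0) [heading=0, draw]
  -- iteration 4/6 --
  BK 1.2: (-25.3,0) -> (-26.5,0) [heading=0, draw]
  BK 12.4: (-26.5,0) -> (-38.9,0) [heading=0, draw]
  -- iteration 5/6 --
  BK 1.2: (-38.9,0) -> (-40.1,0) [heading=0, draw]
  BK 12.4: (-40.1,0) -> (-52.5,0) [heading=0, draw]
  -- iteration 6/6 --
  BK 1.2: (-52.5,0) -> (-53.7,0) [heading=0, draw]
  BK 12.4: (-53.7,0) -> (-66.1,0) [heading=0, draw]
]
LT 180: heading 0 -> 180
FD 4.9: (-66.1,0) -> (-71,0) [heading=180, draw]
RT 90: heading 180 -> 90
RT 180: heading 90 -> 270
Final: pos=(-71,0), heading=270, 16 segment(s) drawn
Segments drawn: 16

Answer: 16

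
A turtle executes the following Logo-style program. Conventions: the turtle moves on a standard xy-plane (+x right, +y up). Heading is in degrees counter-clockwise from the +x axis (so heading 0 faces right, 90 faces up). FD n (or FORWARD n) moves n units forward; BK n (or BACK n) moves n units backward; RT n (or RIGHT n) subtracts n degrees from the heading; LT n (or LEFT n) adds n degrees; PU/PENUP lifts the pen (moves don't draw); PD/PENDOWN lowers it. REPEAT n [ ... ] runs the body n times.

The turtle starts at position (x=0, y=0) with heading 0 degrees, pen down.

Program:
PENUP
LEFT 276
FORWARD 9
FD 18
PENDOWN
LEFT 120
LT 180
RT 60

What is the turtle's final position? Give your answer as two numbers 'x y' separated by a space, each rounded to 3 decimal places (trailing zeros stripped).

Answer: 2.822 -26.852

Derivation:
Executing turtle program step by step:
Start: pos=(0,0), heading=0, pen down
PU: pen up
LT 276: heading 0 -> 276
FD 9: (0,0) -> (0.941,-8.951) [heading=276, move]
FD 18: (0.941,-8.951) -> (2.822,-26.852) [heading=276, move]
PD: pen down
LT 120: heading 276 -> 36
LT 180: heading 36 -> 216
RT 60: heading 216 -> 156
Final: pos=(2.822,-26.852), heading=156, 0 segment(s) drawn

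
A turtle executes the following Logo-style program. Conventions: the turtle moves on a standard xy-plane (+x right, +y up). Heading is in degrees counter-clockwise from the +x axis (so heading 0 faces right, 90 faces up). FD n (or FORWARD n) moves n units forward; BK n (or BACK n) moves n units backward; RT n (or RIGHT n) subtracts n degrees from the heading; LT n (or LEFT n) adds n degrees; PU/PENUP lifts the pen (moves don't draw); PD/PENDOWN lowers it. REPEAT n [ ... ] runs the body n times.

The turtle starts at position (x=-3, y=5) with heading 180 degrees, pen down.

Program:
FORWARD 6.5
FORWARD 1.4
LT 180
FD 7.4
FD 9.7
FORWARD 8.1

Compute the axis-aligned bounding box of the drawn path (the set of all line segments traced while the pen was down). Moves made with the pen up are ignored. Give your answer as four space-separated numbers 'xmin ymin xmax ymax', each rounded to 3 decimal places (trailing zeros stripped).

Answer: -10.9 5 14.3 5

Derivation:
Executing turtle program step by step:
Start: pos=(-3,5), heading=180, pen down
FD 6.5: (-3,5) -> (-9.5,5) [heading=180, draw]
FD 1.4: (-9.5,5) -> (-10.9,5) [heading=180, draw]
LT 180: heading 180 -> 0
FD 7.4: (-10.9,5) -> (-3.5,5) [heading=0, draw]
FD 9.7: (-3.5,5) -> (6.2,5) [heading=0, draw]
FD 8.1: (6.2,5) -> (14.3,5) [heading=0, draw]
Final: pos=(14.3,5), heading=0, 5 segment(s) drawn

Segment endpoints: x in {-10.9, -9.5, -3.5, -3, 6.2, 14.3}, y in {5, 5, 5, 5, 5}
xmin=-10.9, ymin=5, xmax=14.3, ymax=5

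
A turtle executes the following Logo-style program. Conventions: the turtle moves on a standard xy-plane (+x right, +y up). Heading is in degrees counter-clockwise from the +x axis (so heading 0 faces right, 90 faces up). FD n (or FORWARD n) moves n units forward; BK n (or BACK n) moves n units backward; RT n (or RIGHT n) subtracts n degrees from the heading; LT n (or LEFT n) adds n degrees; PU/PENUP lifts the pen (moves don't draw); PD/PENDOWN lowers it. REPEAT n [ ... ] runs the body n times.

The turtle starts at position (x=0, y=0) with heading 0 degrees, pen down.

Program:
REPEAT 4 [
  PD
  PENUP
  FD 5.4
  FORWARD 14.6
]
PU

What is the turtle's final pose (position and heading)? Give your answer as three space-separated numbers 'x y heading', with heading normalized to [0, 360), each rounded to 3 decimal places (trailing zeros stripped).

Answer: 80 0 0

Derivation:
Executing turtle program step by step:
Start: pos=(0,0), heading=0, pen down
REPEAT 4 [
  -- iteration 1/4 --
  PD: pen down
  PU: pen up
  FD 5.4: (0,0) -> (5.4,0) [heading=0, move]
  FD 14.6: (5.4,0) -> (20,0) [heading=0, move]
  -- iteration 2/4 --
  PD: pen down
  PU: pen up
  FD 5.4: (20,0) -> (25.4,0) [heading=0, move]
  FD 14.6: (25.4,0) -> (40,0) [heading=0, move]
  -- iteration 3/4 --
  PD: pen down
  PU: pen up
  FD 5.4: (40,0) -> (45.4,0) [heading=0, move]
  FD 14.6: (45.4,0) -> (60,0) [heading=0, move]
  -- iteration 4/4 --
  PD: pen down
  PU: pen up
  FD 5.4: (60,0) -> (65.4,0) [heading=0, move]
  FD 14.6: (65.4,0) -> (80,0) [heading=0, move]
]
PU: pen up
Final: pos=(80,0), heading=0, 0 segment(s) drawn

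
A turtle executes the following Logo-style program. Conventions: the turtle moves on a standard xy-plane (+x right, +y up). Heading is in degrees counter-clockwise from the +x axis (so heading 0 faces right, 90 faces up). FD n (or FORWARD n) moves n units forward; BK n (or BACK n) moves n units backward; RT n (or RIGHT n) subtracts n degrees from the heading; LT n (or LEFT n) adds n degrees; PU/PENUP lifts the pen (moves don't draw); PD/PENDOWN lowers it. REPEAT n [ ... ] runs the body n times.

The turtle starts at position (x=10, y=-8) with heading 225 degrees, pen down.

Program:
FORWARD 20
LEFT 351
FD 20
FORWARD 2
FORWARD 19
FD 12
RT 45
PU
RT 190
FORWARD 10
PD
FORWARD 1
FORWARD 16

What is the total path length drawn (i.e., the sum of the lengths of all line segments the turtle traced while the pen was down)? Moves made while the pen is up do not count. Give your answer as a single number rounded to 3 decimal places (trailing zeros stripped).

Answer: 90

Derivation:
Executing turtle program step by step:
Start: pos=(10,-8), heading=225, pen down
FD 20: (10,-8) -> (-4.142,-22.142) [heading=225, draw]
LT 351: heading 225 -> 216
FD 20: (-4.142,-22.142) -> (-20.322,-33.898) [heading=216, draw]
FD 2: (-20.322,-33.898) -> (-21.941,-35.073) [heading=216, draw]
FD 19: (-21.941,-35.073) -> (-37.312,-46.241) [heading=216, draw]
FD 12: (-37.312,-46.241) -> (-47.02,-53.295) [heading=216, draw]
RT 45: heading 216 -> 171
PU: pen up
RT 190: heading 171 -> 341
FD 10: (-47.02,-53.295) -> (-37.565,-56.55) [heading=341, move]
PD: pen down
FD 1: (-37.565,-56.55) -> (-36.619,-56.876) [heading=341, draw]
FD 16: (-36.619,-56.876) -> (-21.491,-62.085) [heading=341, draw]
Final: pos=(-21.491,-62.085), heading=341, 7 segment(s) drawn

Segment lengths:
  seg 1: (10,-8) -> (-4.142,-22.142), length = 20
  seg 2: (-4.142,-22.142) -> (-20.322,-33.898), length = 20
  seg 3: (-20.322,-33.898) -> (-21.941,-35.073), length = 2
  seg 4: (-21.941,-35.073) -> (-37.312,-46.241), length = 19
  seg 5: (-37.312,-46.241) -> (-47.02,-53.295), length = 12
  seg 6: (-37.565,-56.55) -> (-36.619,-56.876), length = 1
  seg 7: (-36.619,-56.876) -> (-21.491,-62.085), length = 16
Total = 90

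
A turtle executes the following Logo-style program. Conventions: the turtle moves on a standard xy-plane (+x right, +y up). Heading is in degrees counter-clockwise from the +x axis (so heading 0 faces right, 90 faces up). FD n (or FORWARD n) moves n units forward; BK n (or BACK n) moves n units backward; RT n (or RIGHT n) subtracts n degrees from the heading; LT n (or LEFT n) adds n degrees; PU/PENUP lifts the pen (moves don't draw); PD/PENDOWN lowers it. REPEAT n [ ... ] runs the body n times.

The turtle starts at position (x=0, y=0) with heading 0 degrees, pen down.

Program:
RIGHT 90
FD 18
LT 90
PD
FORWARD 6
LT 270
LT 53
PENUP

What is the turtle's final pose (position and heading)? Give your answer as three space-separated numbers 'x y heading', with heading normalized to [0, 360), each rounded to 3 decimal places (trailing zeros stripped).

Answer: 6 -18 323

Derivation:
Executing turtle program step by step:
Start: pos=(0,0), heading=0, pen down
RT 90: heading 0 -> 270
FD 18: (0,0) -> (0,-18) [heading=270, draw]
LT 90: heading 270 -> 0
PD: pen down
FD 6: (0,-18) -> (6,-18) [heading=0, draw]
LT 270: heading 0 -> 270
LT 53: heading 270 -> 323
PU: pen up
Final: pos=(6,-18), heading=323, 2 segment(s) drawn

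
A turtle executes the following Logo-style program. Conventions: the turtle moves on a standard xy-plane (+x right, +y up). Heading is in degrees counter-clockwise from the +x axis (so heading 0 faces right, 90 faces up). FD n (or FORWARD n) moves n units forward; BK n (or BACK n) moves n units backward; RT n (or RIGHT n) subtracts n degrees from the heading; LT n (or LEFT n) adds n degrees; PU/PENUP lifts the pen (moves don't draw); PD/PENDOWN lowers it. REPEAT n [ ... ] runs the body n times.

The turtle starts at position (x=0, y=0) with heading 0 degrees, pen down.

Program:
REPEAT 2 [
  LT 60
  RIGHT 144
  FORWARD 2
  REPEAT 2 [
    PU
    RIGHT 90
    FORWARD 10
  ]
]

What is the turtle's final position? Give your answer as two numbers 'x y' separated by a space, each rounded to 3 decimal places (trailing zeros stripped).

Executing turtle program step by step:
Start: pos=(0,0), heading=0, pen down
REPEAT 2 [
  -- iteration 1/2 --
  LT 60: heading 0 -> 60
  RT 144: heading 60 -> 276
  FD 2: (0,0) -> (0.209,-1.989) [heading=276, draw]
  REPEAT 2 [
    -- iteration 1/2 --
    PU: pen up
    RT 90: heading 276 -> 186
    FD 10: (0.209,-1.989) -> (-9.736,-3.034) [heading=186, move]
    -- iteration 2/2 --
    PU: pen up
    RT 90: heading 186 -> 96
    FD 10: (-9.736,-3.034) -> (-10.781,6.911) [heading=96, move]
  ]
  -- iteration 2/2 --
  LT 60: heading 96 -> 156
  RT 144: heading 156 -> 12
  FD 2: (-10.781,6.911) -> (-8.825,7.327) [heading=12, move]
  REPEAT 2 [
    -- iteration 1/2 --
    PU: pen up
    RT 90: heading 12 -> 282
    FD 10: (-8.825,7.327) -> (-6.746,-2.455) [heading=282, move]
    -- iteration 2/2 --
    PU: pen up
    RT 90: heading 282 -> 192
    FD 10: (-6.746,-2.455) -> (-16.528,-4.534) [heading=192, move]
  ]
]
Final: pos=(-16.528,-4.534), heading=192, 1 segment(s) drawn

Answer: -16.528 -4.534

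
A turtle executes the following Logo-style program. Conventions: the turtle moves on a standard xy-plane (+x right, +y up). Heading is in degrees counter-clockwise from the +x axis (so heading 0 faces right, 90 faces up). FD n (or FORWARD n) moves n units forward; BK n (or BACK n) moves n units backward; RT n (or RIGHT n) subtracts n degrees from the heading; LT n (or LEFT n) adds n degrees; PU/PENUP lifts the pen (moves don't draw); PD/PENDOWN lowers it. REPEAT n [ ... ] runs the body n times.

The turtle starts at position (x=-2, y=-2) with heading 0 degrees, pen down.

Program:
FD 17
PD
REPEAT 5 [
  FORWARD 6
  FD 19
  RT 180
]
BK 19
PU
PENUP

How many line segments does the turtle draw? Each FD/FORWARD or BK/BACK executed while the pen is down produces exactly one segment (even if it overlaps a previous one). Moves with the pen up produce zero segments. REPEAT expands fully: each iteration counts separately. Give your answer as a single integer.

Executing turtle program step by step:
Start: pos=(-2,-2), heading=0, pen down
FD 17: (-2,-2) -> (15,-2) [heading=0, draw]
PD: pen down
REPEAT 5 [
  -- iteration 1/5 --
  FD 6: (15,-2) -> (21,-2) [heading=0, draw]
  FD 19: (21,-2) -> (40,-2) [heading=0, draw]
  RT 180: heading 0 -> 180
  -- iteration 2/5 --
  FD 6: (40,-2) -> (34,-2) [heading=180, draw]
  FD 19: (34,-2) -> (15,-2) [heading=180, draw]
  RT 180: heading 180 -> 0
  -- iteration 3/5 --
  FD 6: (15,-2) -> (21,-2) [heading=0, draw]
  FD 19: (21,-2) -> (40,-2) [heading=0, draw]
  RT 180: heading 0 -> 180
  -- iteration 4/5 --
  FD 6: (40,-2) -> (34,-2) [heading=180, draw]
  FD 19: (34,-2) -> (15,-2) [heading=180, draw]
  RT 180: heading 180 -> 0
  -- iteration 5/5 --
  FD 6: (15,-2) -> (21,-2) [heading=0, draw]
  FD 19: (21,-2) -> (40,-2) [heading=0, draw]
  RT 180: heading 0 -> 180
]
BK 19: (40,-2) -> (59,-2) [heading=180, draw]
PU: pen up
PU: pen up
Final: pos=(59,-2), heading=180, 12 segment(s) drawn
Segments drawn: 12

Answer: 12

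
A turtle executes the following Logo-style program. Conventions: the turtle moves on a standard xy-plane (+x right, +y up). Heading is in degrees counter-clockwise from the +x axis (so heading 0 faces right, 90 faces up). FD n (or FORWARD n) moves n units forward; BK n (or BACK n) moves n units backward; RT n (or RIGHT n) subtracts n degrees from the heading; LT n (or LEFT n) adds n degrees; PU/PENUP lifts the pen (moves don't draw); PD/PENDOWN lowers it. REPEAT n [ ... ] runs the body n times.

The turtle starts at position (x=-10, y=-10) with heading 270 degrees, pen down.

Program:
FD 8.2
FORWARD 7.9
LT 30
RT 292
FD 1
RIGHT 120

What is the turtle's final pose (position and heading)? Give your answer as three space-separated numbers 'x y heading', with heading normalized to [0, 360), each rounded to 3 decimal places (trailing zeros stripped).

Executing turtle program step by step:
Start: pos=(-10,-10), heading=270, pen down
FD 8.2: (-10,-10) -> (-10,-18.2) [heading=270, draw]
FD 7.9: (-10,-18.2) -> (-10,-26.1) [heading=270, draw]
LT 30: heading 270 -> 300
RT 292: heading 300 -> 8
FD 1: (-10,-26.1) -> (-9.01,-25.961) [heading=8, draw]
RT 120: heading 8 -> 248
Final: pos=(-9.01,-25.961), heading=248, 3 segment(s) drawn

Answer: -9.01 -25.961 248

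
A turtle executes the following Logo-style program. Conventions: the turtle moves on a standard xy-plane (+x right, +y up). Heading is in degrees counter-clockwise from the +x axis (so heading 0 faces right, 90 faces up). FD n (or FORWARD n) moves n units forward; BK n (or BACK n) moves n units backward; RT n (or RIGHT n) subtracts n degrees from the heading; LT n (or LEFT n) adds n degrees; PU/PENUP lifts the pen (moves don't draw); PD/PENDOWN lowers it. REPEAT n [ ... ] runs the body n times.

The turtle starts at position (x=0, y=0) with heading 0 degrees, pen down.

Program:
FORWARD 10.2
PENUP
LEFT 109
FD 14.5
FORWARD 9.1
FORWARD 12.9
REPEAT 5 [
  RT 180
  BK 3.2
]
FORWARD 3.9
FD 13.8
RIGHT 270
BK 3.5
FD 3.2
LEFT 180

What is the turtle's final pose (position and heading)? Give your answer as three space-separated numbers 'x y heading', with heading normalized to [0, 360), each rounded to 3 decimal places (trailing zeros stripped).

Executing turtle program step by step:
Start: pos=(0,0), heading=0, pen down
FD 10.2: (0,0) -> (10.2,0) [heading=0, draw]
PU: pen up
LT 109: heading 0 -> 109
FD 14.5: (10.2,0) -> (5.479,13.71) [heading=109, move]
FD 9.1: (5.479,13.71) -> (2.517,22.314) [heading=109, move]
FD 12.9: (2.517,22.314) -> (-1.683,34.511) [heading=109, move]
REPEAT 5 [
  -- iteration 1/5 --
  RT 180: heading 109 -> 289
  BK 3.2: (-1.683,34.511) -> (-2.725,37.537) [heading=289, move]
  -- iteration 2/5 --
  RT 180: heading 289 -> 109
  BK 3.2: (-2.725,37.537) -> (-1.683,34.511) [heading=109, move]
  -- iteration 3/5 --
  RT 180: heading 109 -> 289
  BK 3.2: (-1.683,34.511) -> (-2.725,37.537) [heading=289, move]
  -- iteration 4/5 --
  RT 180: heading 289 -> 109
  BK 3.2: (-2.725,37.537) -> (-1.683,34.511) [heading=109, move]
  -- iteration 5/5 --
  RT 180: heading 109 -> 289
  BK 3.2: (-1.683,34.511) -> (-2.725,37.537) [heading=289, move]
]
FD 3.9: (-2.725,37.537) -> (-1.455,33.85) [heading=289, move]
FD 13.8: (-1.455,33.85) -> (3.038,20.801) [heading=289, move]
RT 270: heading 289 -> 19
BK 3.5: (3.038,20.801) -> (-0.272,19.662) [heading=19, move]
FD 3.2: (-0.272,19.662) -> (2.754,20.704) [heading=19, move]
LT 180: heading 19 -> 199
Final: pos=(2.754,20.704), heading=199, 1 segment(s) drawn

Answer: 2.754 20.704 199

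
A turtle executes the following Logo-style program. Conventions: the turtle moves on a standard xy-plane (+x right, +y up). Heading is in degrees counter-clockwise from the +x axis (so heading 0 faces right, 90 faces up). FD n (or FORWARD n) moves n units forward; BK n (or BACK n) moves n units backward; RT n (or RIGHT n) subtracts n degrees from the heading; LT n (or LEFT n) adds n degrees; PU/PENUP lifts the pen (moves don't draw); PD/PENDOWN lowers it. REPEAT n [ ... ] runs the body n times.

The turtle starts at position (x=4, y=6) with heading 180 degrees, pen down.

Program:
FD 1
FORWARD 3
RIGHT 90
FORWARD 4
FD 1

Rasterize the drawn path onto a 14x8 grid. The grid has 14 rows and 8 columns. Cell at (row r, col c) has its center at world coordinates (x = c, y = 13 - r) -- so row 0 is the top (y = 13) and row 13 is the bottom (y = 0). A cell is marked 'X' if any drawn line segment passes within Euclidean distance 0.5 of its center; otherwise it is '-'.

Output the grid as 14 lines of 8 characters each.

Segment 0: (4,6) -> (3,6)
Segment 1: (3,6) -> (0,6)
Segment 2: (0,6) -> (0,10)
Segment 3: (0,10) -> (0,11)

Answer: --------
--------
X-------
X-------
X-------
X-------
X-------
XXXXX---
--------
--------
--------
--------
--------
--------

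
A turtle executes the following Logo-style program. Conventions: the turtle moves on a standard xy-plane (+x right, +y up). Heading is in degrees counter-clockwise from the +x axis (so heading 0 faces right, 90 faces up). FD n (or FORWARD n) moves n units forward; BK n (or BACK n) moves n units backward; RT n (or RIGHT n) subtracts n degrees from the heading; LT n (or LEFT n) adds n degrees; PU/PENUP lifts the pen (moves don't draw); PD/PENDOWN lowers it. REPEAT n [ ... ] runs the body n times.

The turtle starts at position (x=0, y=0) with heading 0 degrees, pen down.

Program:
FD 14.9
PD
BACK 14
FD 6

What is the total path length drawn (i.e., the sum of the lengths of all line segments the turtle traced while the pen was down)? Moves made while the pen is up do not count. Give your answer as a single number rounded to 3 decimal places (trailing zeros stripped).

Executing turtle program step by step:
Start: pos=(0,0), heading=0, pen down
FD 14.9: (0,0) -> (14.9,0) [heading=0, draw]
PD: pen down
BK 14: (14.9,0) -> (0.9,0) [heading=0, draw]
FD 6: (0.9,0) -> (6.9,0) [heading=0, draw]
Final: pos=(6.9,0), heading=0, 3 segment(s) drawn

Segment lengths:
  seg 1: (0,0) -> (14.9,0), length = 14.9
  seg 2: (14.9,0) -> (0.9,0), length = 14
  seg 3: (0.9,0) -> (6.9,0), length = 6
Total = 34.9

Answer: 34.9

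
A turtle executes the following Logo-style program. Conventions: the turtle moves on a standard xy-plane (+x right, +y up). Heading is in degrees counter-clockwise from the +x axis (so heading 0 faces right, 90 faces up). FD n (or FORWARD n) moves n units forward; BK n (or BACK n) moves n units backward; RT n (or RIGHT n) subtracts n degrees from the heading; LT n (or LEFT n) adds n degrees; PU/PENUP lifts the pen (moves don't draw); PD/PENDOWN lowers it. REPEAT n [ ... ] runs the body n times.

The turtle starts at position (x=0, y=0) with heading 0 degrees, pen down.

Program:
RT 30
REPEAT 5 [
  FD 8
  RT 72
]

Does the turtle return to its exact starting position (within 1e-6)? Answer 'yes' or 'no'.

Executing turtle program step by step:
Start: pos=(0,0), heading=0, pen down
RT 30: heading 0 -> 330
REPEAT 5 [
  -- iteration 1/5 --
  FD 8: (0,0) -> (6.928,-4) [heading=330, draw]
  RT 72: heading 330 -> 258
  -- iteration 2/5 --
  FD 8: (6.928,-4) -> (5.265,-11.825) [heading=258, draw]
  RT 72: heading 258 -> 186
  -- iteration 3/5 --
  FD 8: (5.265,-11.825) -> (-2.691,-12.661) [heading=186, draw]
  RT 72: heading 186 -> 114
  -- iteration 4/5 --
  FD 8: (-2.691,-12.661) -> (-5.945,-5.353) [heading=114, draw]
  RT 72: heading 114 -> 42
  -- iteration 5/5 --
  FD 8: (-5.945,-5.353) -> (0,0) [heading=42, draw]
  RT 72: heading 42 -> 330
]
Final: pos=(0,0), heading=330, 5 segment(s) drawn

Start position: (0, 0)
Final position: (0, 0)
Distance = 0; < 1e-6 -> CLOSED

Answer: yes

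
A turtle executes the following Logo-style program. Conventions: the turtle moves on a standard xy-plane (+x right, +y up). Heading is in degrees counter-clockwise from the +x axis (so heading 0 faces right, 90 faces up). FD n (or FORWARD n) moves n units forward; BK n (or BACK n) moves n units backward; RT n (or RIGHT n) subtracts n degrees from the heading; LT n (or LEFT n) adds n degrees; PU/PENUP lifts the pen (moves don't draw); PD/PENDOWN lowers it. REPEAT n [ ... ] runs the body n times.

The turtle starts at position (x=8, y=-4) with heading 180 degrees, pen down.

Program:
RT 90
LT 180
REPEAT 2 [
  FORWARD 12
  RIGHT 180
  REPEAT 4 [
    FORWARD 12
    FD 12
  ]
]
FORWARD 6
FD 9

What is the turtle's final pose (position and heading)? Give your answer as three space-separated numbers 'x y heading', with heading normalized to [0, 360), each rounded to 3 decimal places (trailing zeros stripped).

Executing turtle program step by step:
Start: pos=(8,-4), heading=180, pen down
RT 90: heading 180 -> 90
LT 180: heading 90 -> 270
REPEAT 2 [
  -- iteration 1/2 --
  FD 12: (8,-4) -> (8,-16) [heading=270, draw]
  RT 180: heading 270 -> 90
  REPEAT 4 [
    -- iteration 1/4 --
    FD 12: (8,-16) -> (8,-4) [heading=90, draw]
    FD 12: (8,-4) -> (8,8) [heading=90, draw]
    -- iteration 2/4 --
    FD 12: (8,8) -> (8,20) [heading=90, draw]
    FD 12: (8,20) -> (8,32) [heading=90, draw]
    -- iteration 3/4 --
    FD 12: (8,32) -> (8,44) [heading=90, draw]
    FD 12: (8,44) -> (8,56) [heading=90, draw]
    -- iteration 4/4 --
    FD 12: (8,56) -> (8,68) [heading=90, draw]
    FD 12: (8,68) -> (8,80) [heading=90, draw]
  ]
  -- iteration 2/2 --
  FD 12: (8,80) -> (8,92) [heading=90, draw]
  RT 180: heading 90 -> 270
  REPEAT 4 [
    -- iteration 1/4 --
    FD 12: (8,92) -> (8,80) [heading=270, draw]
    FD 12: (8,80) -> (8,68) [heading=270, draw]
    -- iteration 2/4 --
    FD 12: (8,68) -> (8,56) [heading=270, draw]
    FD 12: (8,56) -> (8,44) [heading=270, draw]
    -- iteration 3/4 --
    FD 12: (8,44) -> (8,32) [heading=270, draw]
    FD 12: (8,32) -> (8,20) [heading=270, draw]
    -- iteration 4/4 --
    FD 12: (8,20) -> (8,8) [heading=270, draw]
    FD 12: (8,8) -> (8,-4) [heading=270, draw]
  ]
]
FD 6: (8,-4) -> (8,-10) [heading=270, draw]
FD 9: (8,-10) -> (8,-19) [heading=270, draw]
Final: pos=(8,-19), heading=270, 20 segment(s) drawn

Answer: 8 -19 270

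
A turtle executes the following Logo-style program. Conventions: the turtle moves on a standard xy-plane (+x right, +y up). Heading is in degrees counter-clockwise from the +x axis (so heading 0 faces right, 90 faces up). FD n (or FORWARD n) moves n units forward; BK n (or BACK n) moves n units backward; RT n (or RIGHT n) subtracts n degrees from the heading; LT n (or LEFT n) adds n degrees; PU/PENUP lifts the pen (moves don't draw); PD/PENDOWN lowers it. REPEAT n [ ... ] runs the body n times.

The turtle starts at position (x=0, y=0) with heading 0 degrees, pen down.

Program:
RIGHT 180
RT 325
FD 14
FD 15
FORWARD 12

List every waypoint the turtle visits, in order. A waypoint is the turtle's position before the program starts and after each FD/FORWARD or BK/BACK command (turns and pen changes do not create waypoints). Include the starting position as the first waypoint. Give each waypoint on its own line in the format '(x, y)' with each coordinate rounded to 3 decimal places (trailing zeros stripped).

Answer: (0, 0)
(-11.468, -8.03)
(-23.755, -16.634)
(-33.585, -23.517)

Derivation:
Executing turtle program step by step:
Start: pos=(0,0), heading=0, pen down
RT 180: heading 0 -> 180
RT 325: heading 180 -> 215
FD 14: (0,0) -> (-11.468,-8.03) [heading=215, draw]
FD 15: (-11.468,-8.03) -> (-23.755,-16.634) [heading=215, draw]
FD 12: (-23.755,-16.634) -> (-33.585,-23.517) [heading=215, draw]
Final: pos=(-33.585,-23.517), heading=215, 3 segment(s) drawn
Waypoints (4 total):
(0, 0)
(-11.468, -8.03)
(-23.755, -16.634)
(-33.585, -23.517)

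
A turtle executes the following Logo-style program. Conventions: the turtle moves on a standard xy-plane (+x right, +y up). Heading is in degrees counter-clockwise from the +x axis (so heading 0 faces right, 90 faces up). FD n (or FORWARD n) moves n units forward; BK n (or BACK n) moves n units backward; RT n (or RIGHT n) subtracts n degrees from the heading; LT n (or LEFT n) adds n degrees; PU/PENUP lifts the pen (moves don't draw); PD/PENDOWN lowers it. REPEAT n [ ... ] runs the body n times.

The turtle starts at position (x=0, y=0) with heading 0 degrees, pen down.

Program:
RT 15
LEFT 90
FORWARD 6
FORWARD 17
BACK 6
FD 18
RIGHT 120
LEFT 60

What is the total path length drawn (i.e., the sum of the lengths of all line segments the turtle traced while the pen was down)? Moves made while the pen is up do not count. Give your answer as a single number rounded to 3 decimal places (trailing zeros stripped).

Answer: 47

Derivation:
Executing turtle program step by step:
Start: pos=(0,0), heading=0, pen down
RT 15: heading 0 -> 345
LT 90: heading 345 -> 75
FD 6: (0,0) -> (1.553,5.796) [heading=75, draw]
FD 17: (1.553,5.796) -> (5.953,22.216) [heading=75, draw]
BK 6: (5.953,22.216) -> (4.4,16.421) [heading=75, draw]
FD 18: (4.4,16.421) -> (9.059,33.807) [heading=75, draw]
RT 120: heading 75 -> 315
LT 60: heading 315 -> 15
Final: pos=(9.059,33.807), heading=15, 4 segment(s) drawn

Segment lengths:
  seg 1: (0,0) -> (1.553,5.796), length = 6
  seg 2: (1.553,5.796) -> (5.953,22.216), length = 17
  seg 3: (5.953,22.216) -> (4.4,16.421), length = 6
  seg 4: (4.4,16.421) -> (9.059,33.807), length = 18
Total = 47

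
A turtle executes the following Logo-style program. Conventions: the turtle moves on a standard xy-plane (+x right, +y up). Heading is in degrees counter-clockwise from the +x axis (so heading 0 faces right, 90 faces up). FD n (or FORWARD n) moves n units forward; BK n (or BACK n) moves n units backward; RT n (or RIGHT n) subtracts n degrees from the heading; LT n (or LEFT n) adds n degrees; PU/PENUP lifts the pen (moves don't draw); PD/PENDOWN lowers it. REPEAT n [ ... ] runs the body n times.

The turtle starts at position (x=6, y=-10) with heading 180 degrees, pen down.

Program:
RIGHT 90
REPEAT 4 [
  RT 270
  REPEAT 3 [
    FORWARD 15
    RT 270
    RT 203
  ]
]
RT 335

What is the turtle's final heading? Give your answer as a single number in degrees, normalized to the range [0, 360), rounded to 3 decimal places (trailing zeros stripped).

Executing turtle program step by step:
Start: pos=(6,-10), heading=180, pen down
RT 90: heading 180 -> 90
REPEAT 4 [
  -- iteration 1/4 --
  RT 270: heading 90 -> 180
  REPEAT 3 [
    -- iteration 1/3 --
    FD 15: (6,-10) -> (-9,-10) [heading=180, draw]
    RT 270: heading 180 -> 270
    RT 203: heading 270 -> 67
    -- iteration 2/3 --
    FD 15: (-9,-10) -> (-3.139,3.808) [heading=67, draw]
    RT 270: heading 67 -> 157
    RT 203: heading 157 -> 314
    -- iteration 3/3 --
    FD 15: (-3.139,3.808) -> (7.281,-6.983) [heading=314, draw]
    RT 270: heading 314 -> 44
    RT 203: heading 44 -> 201
  ]
  -- iteration 2/4 --
  RT 270: heading 201 -> 291
  REPEAT 3 [
    -- iteration 1/3 --
    FD 15: (7.281,-6.983) -> (12.656,-20.986) [heading=291, draw]
    RT 270: heading 291 -> 21
    RT 203: heading 21 -> 178
    -- iteration 2/3 --
    FD 15: (12.656,-20.986) -> (-2.335,-20.463) [heading=178, draw]
    RT 270: heading 178 -> 268
    RT 203: heading 268 -> 65
    -- iteration 3/3 --
    FD 15: (-2.335,-20.463) -> (4.005,-6.868) [heading=65, draw]
    RT 270: heading 65 -> 155
    RT 203: heading 155 -> 312
  ]
  -- iteration 3/4 --
  RT 270: heading 312 -> 42
  REPEAT 3 [
    -- iteration 1/3 --
    FD 15: (4.005,-6.868) -> (15.152,3.169) [heading=42, draw]
    RT 270: heading 42 -> 132
    RT 203: heading 132 -> 289
    -- iteration 2/3 --
    FD 15: (15.152,3.169) -> (20.035,-11.014) [heading=289, draw]
    RT 270: heading 289 -> 19
    RT 203: heading 19 -> 176
    -- iteration 3/3 --
    FD 15: (20.035,-11.014) -> (5.072,-9.968) [heading=176, draw]
    RT 270: heading 176 -> 266
    RT 203: heading 266 -> 63
  ]
  -- iteration 4/4 --
  RT 270: heading 63 -> 153
  REPEAT 3 [
    -- iteration 1/3 --
    FD 15: (5.072,-9.968) -> (-8.293,-3.158) [heading=153, draw]
    RT 270: heading 153 -> 243
    RT 203: heading 243 -> 40
    -- iteration 2/3 --
    FD 15: (-8.293,-3.158) -> (3.198,6.484) [heading=40, draw]
    RT 270: heading 40 -> 130
    RT 203: heading 130 -> 287
    -- iteration 3/3 --
    FD 15: (3.198,6.484) -> (7.583,-7.86) [heading=287, draw]
    RT 270: heading 287 -> 17
    RT 203: heading 17 -> 174
  ]
]
RT 335: heading 174 -> 199
Final: pos=(7.583,-7.86), heading=199, 12 segment(s) drawn

Answer: 199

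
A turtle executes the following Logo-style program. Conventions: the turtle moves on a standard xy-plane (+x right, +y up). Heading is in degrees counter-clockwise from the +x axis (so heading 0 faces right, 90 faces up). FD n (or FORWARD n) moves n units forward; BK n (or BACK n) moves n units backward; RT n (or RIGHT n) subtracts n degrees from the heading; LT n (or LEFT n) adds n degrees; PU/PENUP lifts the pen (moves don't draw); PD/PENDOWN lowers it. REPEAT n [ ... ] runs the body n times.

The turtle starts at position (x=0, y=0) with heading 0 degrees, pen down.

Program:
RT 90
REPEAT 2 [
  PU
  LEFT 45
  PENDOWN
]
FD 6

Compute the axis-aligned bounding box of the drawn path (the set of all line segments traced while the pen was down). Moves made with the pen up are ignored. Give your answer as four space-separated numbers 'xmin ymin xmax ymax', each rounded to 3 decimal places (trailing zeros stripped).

Answer: 0 0 6 0

Derivation:
Executing turtle program step by step:
Start: pos=(0,0), heading=0, pen down
RT 90: heading 0 -> 270
REPEAT 2 [
  -- iteration 1/2 --
  PU: pen up
  LT 45: heading 270 -> 315
  PD: pen down
  -- iteration 2/2 --
  PU: pen up
  LT 45: heading 315 -> 0
  PD: pen down
]
FD 6: (0,0) -> (6,0) [heading=0, draw]
Final: pos=(6,0), heading=0, 1 segment(s) drawn

Segment endpoints: x in {0, 6}, y in {0}
xmin=0, ymin=0, xmax=6, ymax=0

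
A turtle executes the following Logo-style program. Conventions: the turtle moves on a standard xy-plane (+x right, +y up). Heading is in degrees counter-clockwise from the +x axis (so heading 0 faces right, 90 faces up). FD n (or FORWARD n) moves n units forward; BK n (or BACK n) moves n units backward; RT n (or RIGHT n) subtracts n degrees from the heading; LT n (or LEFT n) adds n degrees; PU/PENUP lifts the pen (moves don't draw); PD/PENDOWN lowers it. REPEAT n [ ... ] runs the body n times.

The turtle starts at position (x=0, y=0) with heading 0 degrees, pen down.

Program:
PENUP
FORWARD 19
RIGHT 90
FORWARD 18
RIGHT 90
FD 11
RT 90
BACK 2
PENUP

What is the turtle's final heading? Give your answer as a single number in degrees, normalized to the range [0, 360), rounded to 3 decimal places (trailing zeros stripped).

Answer: 90

Derivation:
Executing turtle program step by step:
Start: pos=(0,0), heading=0, pen down
PU: pen up
FD 19: (0,0) -> (19,0) [heading=0, move]
RT 90: heading 0 -> 270
FD 18: (19,0) -> (19,-18) [heading=270, move]
RT 90: heading 270 -> 180
FD 11: (19,-18) -> (8,-18) [heading=180, move]
RT 90: heading 180 -> 90
BK 2: (8,-18) -> (8,-20) [heading=90, move]
PU: pen up
Final: pos=(8,-20), heading=90, 0 segment(s) drawn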